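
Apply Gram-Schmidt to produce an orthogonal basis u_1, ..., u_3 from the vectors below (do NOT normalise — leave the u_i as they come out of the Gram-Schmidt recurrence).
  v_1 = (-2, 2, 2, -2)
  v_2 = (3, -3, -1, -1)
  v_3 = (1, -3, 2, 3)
Orthogonal basis:
  u_1 = (-2, 2, 2, -2)
  u_2 = (3/2, -3/2, 1/2, -5/2)
  u_3 = (-2/11, -20/11, 36/11, 18/11)

Apply the Gram-Schmidt recurrence
  u_1 = v_1
  u_i = v_i − Σ_{j<i} ((v_i · u_j) / (u_j · u_j)) · u_j.

Step by step this gives:
  u_1 = (-2, 2, 2, -2)
  u_2 = (3/2, -3/2, 1/2, -5/2)
  u_3 = (-2/11, -20/11, 36/11, 18/11)

Orthogonality check:
  u_2 · u_1 = 0 (should be 0)
  u_3 · u_1 = 0 (should be 0)
  u_3 · u_2 = 0 (should be 0)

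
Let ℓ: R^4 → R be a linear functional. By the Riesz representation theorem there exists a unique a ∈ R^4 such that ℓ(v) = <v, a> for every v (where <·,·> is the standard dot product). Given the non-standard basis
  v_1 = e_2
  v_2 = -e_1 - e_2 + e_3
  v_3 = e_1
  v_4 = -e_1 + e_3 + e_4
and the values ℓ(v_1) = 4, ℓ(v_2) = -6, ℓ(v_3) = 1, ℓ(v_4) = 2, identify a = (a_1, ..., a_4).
a = (1, 4, -1, 4)

Write a = (a_1, ..., a_4) in the standard basis. For each basis vector v_i, ℓ(v_i) = <v_i, a> is a linear equation in the a_j's. Collect the n equations into a matrix system V a = ℓ, where row i of V is v_i (expressed in the standard basis). Since V is invertible (lower-triangular with 1s on the diagonal, up to permutation), solve by back-substitution:
  V =
[[0, 1, 0, 0],
 [-1, -1, 1, 0],
 [1, 0, 0, 0],
 [-1, 0, 1, 1]]
  V a = (4, -6, 1, 2)
Solving gives a = (1, 4, -1, 4).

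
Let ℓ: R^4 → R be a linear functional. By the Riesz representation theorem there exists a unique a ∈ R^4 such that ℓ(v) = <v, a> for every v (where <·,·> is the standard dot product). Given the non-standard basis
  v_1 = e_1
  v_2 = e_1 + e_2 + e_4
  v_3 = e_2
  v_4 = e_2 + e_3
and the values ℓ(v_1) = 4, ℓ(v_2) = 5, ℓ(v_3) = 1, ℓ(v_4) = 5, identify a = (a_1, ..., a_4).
a = (4, 1, 4, 0)

Write a = (a_1, ..., a_4) in the standard basis. For each basis vector v_i, ℓ(v_i) = <v_i, a> is a linear equation in the a_j's. Collect the n equations into a matrix system V a = ℓ, where row i of V is v_i (expressed in the standard basis). Since V is invertible (lower-triangular with 1s on the diagonal, up to permutation), solve by back-substitution:
  V =
[[1, 0, 0, 0],
 [1, 1, 0, 1],
 [0, 1, 0, 0],
 [0, 1, 1, 0]]
  V a = (4, 5, 1, 5)
Solving gives a = (4, 1, 4, 0).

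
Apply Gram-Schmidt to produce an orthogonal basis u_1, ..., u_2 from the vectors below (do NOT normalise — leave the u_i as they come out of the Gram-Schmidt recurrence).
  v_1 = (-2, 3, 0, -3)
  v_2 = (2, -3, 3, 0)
Orthogonal basis:
  u_1 = (-2, 3, 0, -3)
  u_2 = (9/11, -27/22, 3, -39/22)

Apply the Gram-Schmidt recurrence
  u_1 = v_1
  u_i = v_i − Σ_{j<i} ((v_i · u_j) / (u_j · u_j)) · u_j.

Step by step this gives:
  u_1 = (-2, 3, 0, -3)
  u_2 = (9/11, -27/22, 3, -39/22)

Orthogonality check:
  u_2 · u_1 = 0 (should be 0)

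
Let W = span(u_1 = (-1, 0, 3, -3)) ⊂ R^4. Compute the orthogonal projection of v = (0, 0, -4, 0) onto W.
proj_W(v) = (12/19, 0, -36/19, 36/19)

Set up U = [u_1 | ... | u_1] ∈ R^(4×1). The projector onto W = col(U) is P = U (U^T U)^(-1) U^T.
Compute U^T U =
  [19],
and U^T v = (-12).
Solve U^T U · c = U^T v for the coefficients: c = (-12/19). The projection is proj_W(v) = U c.
Check: (v - proj_W(v)) · u_1 = 0  (should be 0).
Result: proj_W(v) = (12/19, 0, -36/19, 36/19).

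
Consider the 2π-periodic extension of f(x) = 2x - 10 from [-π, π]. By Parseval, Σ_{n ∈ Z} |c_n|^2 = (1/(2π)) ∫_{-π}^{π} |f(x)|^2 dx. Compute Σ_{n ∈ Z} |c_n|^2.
Σ |c_n|^2 = 4π^2/3 + 100

Expand and integrate term by term over [-π, π]:
  ∫ (2x)^2 dx = 4·(2π^3/3); ∫ 2·2·(-10)·x dx = 0 (odd integrand); ∫ (-10)^2 dx = 100·2π.
So (1/(2π)) ∫_{-π}^{π} (2x - 10)^2 dx = 4π^2/3 + 100 = 4π^2/3 + 100.
Parseval ⇒ Σ |c_n|^2 = 4π^2/3 + 100.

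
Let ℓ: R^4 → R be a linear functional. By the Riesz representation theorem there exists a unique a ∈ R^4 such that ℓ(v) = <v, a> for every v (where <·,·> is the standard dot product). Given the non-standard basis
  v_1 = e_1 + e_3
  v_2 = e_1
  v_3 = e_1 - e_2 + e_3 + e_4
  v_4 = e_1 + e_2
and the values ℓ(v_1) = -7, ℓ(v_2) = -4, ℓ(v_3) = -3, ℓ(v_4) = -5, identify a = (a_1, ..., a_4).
a = (-4, -1, -3, 3)

Write a = (a_1, ..., a_4) in the standard basis. For each basis vector v_i, ℓ(v_i) = <v_i, a> is a linear equation in the a_j's. Collect the n equations into a matrix system V a = ℓ, where row i of V is v_i (expressed in the standard basis). Since V is invertible (lower-triangular with 1s on the diagonal, up to permutation), solve by back-substitution:
  V =
[[1, 0, 1, 0],
 [1, 0, 0, 0],
 [1, -1, 1, 1],
 [1, 1, 0, 0]]
  V a = (-7, -4, -3, -5)
Solving gives a = (-4, -1, -3, 3).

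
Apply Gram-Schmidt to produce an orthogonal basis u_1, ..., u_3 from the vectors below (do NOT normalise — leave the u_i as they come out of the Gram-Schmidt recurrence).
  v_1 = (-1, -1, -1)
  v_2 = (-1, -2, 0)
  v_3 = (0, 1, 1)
Orthogonal basis:
  u_1 = (-1, -1, -1)
  u_2 = (0, -1, 1)
  u_3 = (-2/3, 1/3, 1/3)

Apply the Gram-Schmidt recurrence
  u_1 = v_1
  u_i = v_i − Σ_{j<i} ((v_i · u_j) / (u_j · u_j)) · u_j.

Step by step this gives:
  u_1 = (-1, -1, -1)
  u_2 = (0, -1, 1)
  u_3 = (-2/3, 1/3, 1/3)

Orthogonality check:
  u_2 · u_1 = 0 (should be 0)
  u_3 · u_1 = 0 (should be 0)
  u_3 · u_2 = 0 (should be 0)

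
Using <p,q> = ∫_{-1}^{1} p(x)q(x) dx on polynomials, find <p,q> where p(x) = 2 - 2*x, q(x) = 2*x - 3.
<p,q> = -44/3

Expand the product: p(x)·q(x) = -4*x^2 + 10*x - 6.
∫_{-1}^{1} of each monomial x^k gives [2/(k+1) if k even, 0 if k odd]. Integrating term-by-term (or equivalently evaluating the antiderivative F(x) = -4*x^3/3 + 5*x^2 - 6*x at the endpoints):
  F(1) − F(−1) = -7/3 − (37/3) = -44/3.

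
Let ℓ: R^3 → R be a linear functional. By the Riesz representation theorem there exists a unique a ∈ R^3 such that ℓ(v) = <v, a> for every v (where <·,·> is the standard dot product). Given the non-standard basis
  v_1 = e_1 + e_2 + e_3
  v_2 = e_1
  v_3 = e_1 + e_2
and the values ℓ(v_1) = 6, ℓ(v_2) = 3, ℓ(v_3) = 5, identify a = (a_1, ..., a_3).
a = (3, 2, 1)

Write a = (a_1, ..., a_3) in the standard basis. For each basis vector v_i, ℓ(v_i) = <v_i, a> is a linear equation in the a_j's. Collect the n equations into a matrix system V a = ℓ, where row i of V is v_i (expressed in the standard basis). Since V is invertible (lower-triangular with 1s on the diagonal, up to permutation), solve by back-substitution:
  V =
[[1, 1, 1],
 [1, 0, 0],
 [1, 1, 0]]
  V a = (6, 3, 5)
Solving gives a = (3, 2, 1).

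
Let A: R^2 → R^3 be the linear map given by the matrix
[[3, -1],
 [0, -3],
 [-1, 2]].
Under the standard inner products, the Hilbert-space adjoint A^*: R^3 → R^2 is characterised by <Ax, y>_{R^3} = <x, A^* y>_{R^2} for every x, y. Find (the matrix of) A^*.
A^* = A^T =
[[3, 0, -1],
 [-1, -3, 2]]

For real matrices with standard dot products, the defining identity <Ax, y> = <x, A^* y> gives (Ax)^T y = x^T (A^*) y, i.e. x^T A^T y = x^T (A^*) y. Since this holds for all x, y, we must have A^* = A^T. Therefore
A^* =
[[3, 0, -1],
 [-1, -3, 2]].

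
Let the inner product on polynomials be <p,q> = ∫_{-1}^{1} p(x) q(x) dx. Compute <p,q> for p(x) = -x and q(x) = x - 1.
<p,q> = -2/3

Expand the product: p(x)·q(x) = -x^2 + x.
∫_{-1}^{1} of each monomial x^k gives [2/(k+1) if k even, 0 if k odd]. Integrating term-by-term (or equivalently evaluating the antiderivative F(x) = -x^3/3 + x^2/2 at the endpoints):
  F(1) − F(−1) = 1/6 − (5/6) = -2/3.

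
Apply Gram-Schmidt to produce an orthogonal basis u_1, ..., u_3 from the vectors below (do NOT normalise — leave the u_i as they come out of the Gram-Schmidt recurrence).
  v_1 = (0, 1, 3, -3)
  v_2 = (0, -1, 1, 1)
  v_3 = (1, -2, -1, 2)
Orthogonal basis:
  u_1 = (0, 1, 3, -3)
  u_2 = (0, -18/19, 22/19, 16/19)
  u_3 = (1, -9/14, -3/14, -3/7)

Apply the Gram-Schmidt recurrence
  u_1 = v_1
  u_i = v_i − Σ_{j<i} ((v_i · u_j) / (u_j · u_j)) · u_j.

Step by step this gives:
  u_1 = (0, 1, 3, -3)
  u_2 = (0, -18/19, 22/19, 16/19)
  u_3 = (1, -9/14, -3/14, -3/7)

Orthogonality check:
  u_2 · u_1 = 0 (should be 0)
  u_3 · u_1 = 0 (should be 0)
  u_3 · u_2 = 0 (should be 0)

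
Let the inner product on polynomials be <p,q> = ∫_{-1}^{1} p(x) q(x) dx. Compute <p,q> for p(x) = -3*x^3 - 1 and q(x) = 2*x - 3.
<p,q> = 18/5

Expand the product: p(x)·q(x) = -6*x^4 + 9*x^3 - 2*x + 3.
∫_{-1}^{1} of each monomial x^k gives [2/(k+1) if k even, 0 if k odd]. Integrating term-by-term (or equivalently evaluating the antiderivative F(x) = -6*x^5/5 + 9*x^4/4 - x^2 + 3*x at the endpoints):
  F(1) − F(−1) = 61/20 − (-11/20) = 18/5.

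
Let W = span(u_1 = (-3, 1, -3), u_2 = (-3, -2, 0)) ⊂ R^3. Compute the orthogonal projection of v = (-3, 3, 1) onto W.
proj_W(v) = (-15/11, 6/11, -16/11)

Set up U = [u_1 | ... | u_2] ∈ R^(3×2). The projector onto W = col(U) is P = U (U^T U)^(-1) U^T.
Compute U^T U =
  [19, 7]
  [7, 13],
and U^T v = (9, 3).
Solve U^T U · c = U^T v for the coefficients: c = (16/33, -1/33). The projection is proj_W(v) = U c.
Check: (v - proj_W(v)) · u_1 = 0  (should be 0).
Check: (v - proj_W(v)) · u_2 = 0  (should be 0).
Result: proj_W(v) = (-15/11, 6/11, -16/11).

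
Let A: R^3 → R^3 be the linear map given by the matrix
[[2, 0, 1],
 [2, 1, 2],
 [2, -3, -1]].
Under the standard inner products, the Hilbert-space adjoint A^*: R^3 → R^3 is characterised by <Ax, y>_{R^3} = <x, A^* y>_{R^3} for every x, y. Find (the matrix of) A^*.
A^* = A^T =
[[2, 2, 2],
 [0, 1, -3],
 [1, 2, -1]]

For real matrices with standard dot products, the defining identity <Ax, y> = <x, A^* y> gives (Ax)^T y = x^T (A^*) y, i.e. x^T A^T y = x^T (A^*) y. Since this holds for all x, y, we must have A^* = A^T. Therefore
A^* =
[[2, 2, 2],
 [0, 1, -3],
 [1, 2, -1]].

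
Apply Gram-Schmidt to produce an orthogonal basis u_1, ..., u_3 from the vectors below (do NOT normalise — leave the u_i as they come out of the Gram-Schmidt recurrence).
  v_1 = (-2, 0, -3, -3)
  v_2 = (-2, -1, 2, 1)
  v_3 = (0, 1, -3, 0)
Orthogonal basis:
  u_1 = (-2, 0, -3, -3)
  u_2 = (-27/11, -1, 29/22, 7/22)
  u_3 = (-36/65, 86/195, -202/195, 274/195)

Apply the Gram-Schmidt recurrence
  u_1 = v_1
  u_i = v_i − Σ_{j<i} ((v_i · u_j) / (u_j · u_j)) · u_j.

Step by step this gives:
  u_1 = (-2, 0, -3, -3)
  u_2 = (-27/11, -1, 29/22, 7/22)
  u_3 = (-36/65, 86/195, -202/195, 274/195)

Orthogonality check:
  u_2 · u_1 = 0 (should be 0)
  u_3 · u_1 = 0 (should be 0)
  u_3 · u_2 = 0 (should be 0)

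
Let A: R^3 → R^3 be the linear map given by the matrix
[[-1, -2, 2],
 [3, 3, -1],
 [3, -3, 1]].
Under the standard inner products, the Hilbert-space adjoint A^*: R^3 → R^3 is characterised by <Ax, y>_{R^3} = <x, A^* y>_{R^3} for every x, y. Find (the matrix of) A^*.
A^* = A^T =
[[-1, 3, 3],
 [-2, 3, -3],
 [2, -1, 1]]

For real matrices with standard dot products, the defining identity <Ax, y> = <x, A^* y> gives (Ax)^T y = x^T (A^*) y, i.e. x^T A^T y = x^T (A^*) y. Since this holds for all x, y, we must have A^* = A^T. Therefore
A^* =
[[-1, 3, 3],
 [-2, 3, -3],
 [2, -1, 1]].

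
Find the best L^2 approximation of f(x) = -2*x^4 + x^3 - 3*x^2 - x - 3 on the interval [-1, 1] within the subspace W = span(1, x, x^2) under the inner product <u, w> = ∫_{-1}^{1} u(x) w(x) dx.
g(x) = -33*x^2/7 - 2*x/5 - 99/35

The best approximation g ∈ W is the orthogonal projection of f onto W. Writing g = a_0 + a_1 x + a_2 x^2, the coefficients solve the normal equations G · a = b where
  G_{ij} = <φ_i, φ_j> and b_i = <f, φ_i>, with φ_0 = 1, φ_1 = x, φ_2 = x^2.
G =
  [2, 0, 2/3]
  [0, 2/3, 0]
  [2/3, 0, 2/5],
b = (-44/5, -4/15, -132/35).
Solving gives a_0 = -99/35, a_1 = -2/5, a_2 = -33/7, so
  g(x) = -33*x^2/7 - 2*x/5 - 99/35.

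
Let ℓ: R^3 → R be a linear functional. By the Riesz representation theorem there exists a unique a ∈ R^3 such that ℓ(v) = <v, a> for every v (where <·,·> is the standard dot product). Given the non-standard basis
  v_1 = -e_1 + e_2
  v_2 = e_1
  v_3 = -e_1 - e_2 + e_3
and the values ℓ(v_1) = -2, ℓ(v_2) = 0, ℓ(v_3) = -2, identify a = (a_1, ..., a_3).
a = (0, -2, -4)

Write a = (a_1, ..., a_3) in the standard basis. For each basis vector v_i, ℓ(v_i) = <v_i, a> is a linear equation in the a_j's. Collect the n equations into a matrix system V a = ℓ, where row i of V is v_i (expressed in the standard basis). Since V is invertible (lower-triangular with 1s on the diagonal, up to permutation), solve by back-substitution:
  V =
[[-1, 1, 0],
 [1, 0, 0],
 [-1, -1, 1]]
  V a = (-2, 0, -2)
Solving gives a = (0, -2, -4).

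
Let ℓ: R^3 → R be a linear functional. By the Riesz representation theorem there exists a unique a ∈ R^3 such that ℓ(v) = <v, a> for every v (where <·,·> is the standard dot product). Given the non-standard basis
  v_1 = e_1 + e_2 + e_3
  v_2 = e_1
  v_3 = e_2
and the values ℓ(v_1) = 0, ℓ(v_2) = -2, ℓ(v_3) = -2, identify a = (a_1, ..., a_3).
a = (-2, -2, 4)

Write a = (a_1, ..., a_3) in the standard basis. For each basis vector v_i, ℓ(v_i) = <v_i, a> is a linear equation in the a_j's. Collect the n equations into a matrix system V a = ℓ, where row i of V is v_i (expressed in the standard basis). Since V is invertible (lower-triangular with 1s on the diagonal, up to permutation), solve by back-substitution:
  V =
[[1, 1, 1],
 [1, 0, 0],
 [0, 1, 0]]
  V a = (0, -2, -2)
Solving gives a = (-2, -2, 4).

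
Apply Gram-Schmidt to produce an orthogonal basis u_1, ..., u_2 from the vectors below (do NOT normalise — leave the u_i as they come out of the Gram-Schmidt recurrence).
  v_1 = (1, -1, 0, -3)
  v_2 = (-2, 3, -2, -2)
Orthogonal basis:
  u_1 = (1, -1, 0, -3)
  u_2 = (-23/11, 34/11, -2, -19/11)

Apply the Gram-Schmidt recurrence
  u_1 = v_1
  u_i = v_i − Σ_{j<i} ((v_i · u_j) / (u_j · u_j)) · u_j.

Step by step this gives:
  u_1 = (1, -1, 0, -3)
  u_2 = (-23/11, 34/11, -2, -19/11)

Orthogonality check:
  u_2 · u_1 = 0 (should be 0)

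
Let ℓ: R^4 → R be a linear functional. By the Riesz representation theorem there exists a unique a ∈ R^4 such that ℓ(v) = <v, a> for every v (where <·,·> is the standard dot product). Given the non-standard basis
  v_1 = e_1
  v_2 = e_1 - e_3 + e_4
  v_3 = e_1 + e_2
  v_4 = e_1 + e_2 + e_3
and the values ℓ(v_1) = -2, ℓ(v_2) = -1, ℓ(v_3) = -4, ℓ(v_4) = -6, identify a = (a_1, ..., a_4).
a = (-2, -2, -2, -1)

Write a = (a_1, ..., a_4) in the standard basis. For each basis vector v_i, ℓ(v_i) = <v_i, a> is a linear equation in the a_j's. Collect the n equations into a matrix system V a = ℓ, where row i of V is v_i (expressed in the standard basis). Since V is invertible (lower-triangular with 1s on the diagonal, up to permutation), solve by back-substitution:
  V =
[[1, 0, 0, 0],
 [1, 0, -1, 1],
 [1, 1, 0, 0],
 [1, 1, 1, 0]]
  V a = (-2, -1, -4, -6)
Solving gives a = (-2, -2, -2, -1).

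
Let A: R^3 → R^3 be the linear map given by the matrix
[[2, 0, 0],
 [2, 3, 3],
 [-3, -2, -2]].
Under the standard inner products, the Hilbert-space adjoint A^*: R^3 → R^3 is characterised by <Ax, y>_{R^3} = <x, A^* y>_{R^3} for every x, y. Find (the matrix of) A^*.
A^* = A^T =
[[2, 2, -3],
 [0, 3, -2],
 [0, 3, -2]]

For real matrices with standard dot products, the defining identity <Ax, y> = <x, A^* y> gives (Ax)^T y = x^T (A^*) y, i.e. x^T A^T y = x^T (A^*) y. Since this holds for all x, y, we must have A^* = A^T. Therefore
A^* =
[[2, 2, -3],
 [0, 3, -2],
 [0, 3, -2]].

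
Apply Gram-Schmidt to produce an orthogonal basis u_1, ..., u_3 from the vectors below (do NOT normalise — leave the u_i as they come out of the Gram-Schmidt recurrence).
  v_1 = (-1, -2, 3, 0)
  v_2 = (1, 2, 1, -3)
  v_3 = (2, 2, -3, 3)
Orthogonal basis:
  u_1 = (-1, -2, 3, 0)
  u_2 = (6/7, 12/7, 10/7, -3)
  u_3 = (289/206, 83/103, 207/206, 138/103)

Apply the Gram-Schmidt recurrence
  u_1 = v_1
  u_i = v_i − Σ_{j<i} ((v_i · u_j) / (u_j · u_j)) · u_j.

Step by step this gives:
  u_1 = (-1, -2, 3, 0)
  u_2 = (6/7, 12/7, 10/7, -3)
  u_3 = (289/206, 83/103, 207/206, 138/103)

Orthogonality check:
  u_2 · u_1 = 0 (should be 0)
  u_3 · u_1 = 0 (should be 0)
  u_3 · u_2 = 0 (should be 0)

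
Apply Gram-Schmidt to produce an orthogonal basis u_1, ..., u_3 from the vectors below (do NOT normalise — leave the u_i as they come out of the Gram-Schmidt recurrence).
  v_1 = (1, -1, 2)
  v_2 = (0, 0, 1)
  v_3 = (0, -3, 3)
Orthogonal basis:
  u_1 = (1, -1, 2)
  u_2 = (-1/3, 1/3, 1/3)
  u_3 = (-3/2, -3/2, 0)

Apply the Gram-Schmidt recurrence
  u_1 = v_1
  u_i = v_i − Σ_{j<i} ((v_i · u_j) / (u_j · u_j)) · u_j.

Step by step this gives:
  u_1 = (1, -1, 2)
  u_2 = (-1/3, 1/3, 1/3)
  u_3 = (-3/2, -3/2, 0)

Orthogonality check:
  u_2 · u_1 = 0 (should be 0)
  u_3 · u_1 = 0 (should be 0)
  u_3 · u_2 = 0 (should be 0)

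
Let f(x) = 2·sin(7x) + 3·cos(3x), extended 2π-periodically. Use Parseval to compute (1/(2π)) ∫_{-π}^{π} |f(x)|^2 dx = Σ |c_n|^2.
Σ |c_n|^2 = 13/2

Expand |f|^2 and use orthogonality of {sin(nx), cos(mx)} on [-π, π]:
  ∫_{-π}^{π} sin(nx)^2 dx = π, ∫ cos(mx)^2 dx = π, and cross terms integrate to 0.
So ∫_{-π}^{π} f(x)^2 dx = 2^2 · π + 3^2 · π = (4 + 9)π.
Divide by 2π: (4 + 9)/2 = 13/2.
By Parseval, this equals Σ |c_n|^2.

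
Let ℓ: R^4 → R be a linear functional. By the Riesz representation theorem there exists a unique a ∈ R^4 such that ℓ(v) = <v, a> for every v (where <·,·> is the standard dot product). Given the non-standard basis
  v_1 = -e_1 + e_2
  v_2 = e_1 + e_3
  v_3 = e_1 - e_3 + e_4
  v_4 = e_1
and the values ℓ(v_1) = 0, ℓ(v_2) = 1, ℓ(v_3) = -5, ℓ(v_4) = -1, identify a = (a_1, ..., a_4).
a = (-1, -1, 2, -2)

Write a = (a_1, ..., a_4) in the standard basis. For each basis vector v_i, ℓ(v_i) = <v_i, a> is a linear equation in the a_j's. Collect the n equations into a matrix system V a = ℓ, where row i of V is v_i (expressed in the standard basis). Since V is invertible (lower-triangular with 1s on the diagonal, up to permutation), solve by back-substitution:
  V =
[[-1, 1, 0, 0],
 [1, 0, 1, 0],
 [1, 0, -1, 1],
 [1, 0, 0, 0]]
  V a = (0, 1, -5, -1)
Solving gives a = (-1, -1, 2, -2).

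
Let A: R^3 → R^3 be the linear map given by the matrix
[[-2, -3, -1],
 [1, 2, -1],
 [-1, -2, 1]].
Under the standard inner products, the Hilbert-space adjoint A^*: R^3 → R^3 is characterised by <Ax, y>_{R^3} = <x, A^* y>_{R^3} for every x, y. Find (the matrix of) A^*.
A^* = A^T =
[[-2, 1, -1],
 [-3, 2, -2],
 [-1, -1, 1]]

For real matrices with standard dot products, the defining identity <Ax, y> = <x, A^* y> gives (Ax)^T y = x^T (A^*) y, i.e. x^T A^T y = x^T (A^*) y. Since this holds for all x, y, we must have A^* = A^T. Therefore
A^* =
[[-2, 1, -1],
 [-3, 2, -2],
 [-1, -1, 1]].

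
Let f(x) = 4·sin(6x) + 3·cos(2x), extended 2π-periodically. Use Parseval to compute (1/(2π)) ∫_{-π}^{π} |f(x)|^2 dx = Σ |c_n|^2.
Σ |c_n|^2 = 25/2

Expand |f|^2 and use orthogonality of {sin(nx), cos(mx)} on [-π, π]:
  ∫_{-π}^{π} sin(nx)^2 dx = π, ∫ cos(mx)^2 dx = π, and cross terms integrate to 0.
So ∫_{-π}^{π} f(x)^2 dx = 4^2 · π + 3^2 · π = (16 + 9)π.
Divide by 2π: (16 + 9)/2 = 25/2.
By Parseval, this equals Σ |c_n|^2.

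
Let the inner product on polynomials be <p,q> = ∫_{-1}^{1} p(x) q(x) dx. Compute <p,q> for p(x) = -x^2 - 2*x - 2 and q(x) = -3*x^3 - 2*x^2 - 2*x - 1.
<p,q> = 66/5

Expand the product: p(x)·q(x) = 3*x^5 + 8*x^4 + 12*x^3 + 9*x^2 + 6*x + 2.
∫_{-1}^{1} of each monomial x^k gives [2/(k+1) if k even, 0 if k odd]. Integrating term-by-term (or equivalently evaluating the antiderivative F(x) = x^6/2 + 8*x^5/5 + 3*x^4 + 3*x^3 + 3*x^2 + 2*x at the endpoints):
  F(1) − F(−1) = 131/10 − (-1/10) = 66/5.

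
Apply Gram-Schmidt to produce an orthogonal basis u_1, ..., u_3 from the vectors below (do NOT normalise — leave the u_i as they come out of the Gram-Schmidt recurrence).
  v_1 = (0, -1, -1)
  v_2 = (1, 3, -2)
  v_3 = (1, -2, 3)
Orthogonal basis:
  u_1 = (0, -1, -1)
  u_2 = (1, 5/2, -5/2)
  u_3 = (50/27, -10/27, 10/27)

Apply the Gram-Schmidt recurrence
  u_1 = v_1
  u_i = v_i − Σ_{j<i} ((v_i · u_j) / (u_j · u_j)) · u_j.

Step by step this gives:
  u_1 = (0, -1, -1)
  u_2 = (1, 5/2, -5/2)
  u_3 = (50/27, -10/27, 10/27)

Orthogonality check:
  u_2 · u_1 = 0 (should be 0)
  u_3 · u_1 = 0 (should be 0)
  u_3 · u_2 = 0 (should be 0)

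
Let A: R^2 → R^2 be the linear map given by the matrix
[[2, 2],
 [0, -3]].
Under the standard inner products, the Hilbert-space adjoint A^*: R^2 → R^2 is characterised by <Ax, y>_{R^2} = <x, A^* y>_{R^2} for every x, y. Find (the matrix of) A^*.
A^* = A^T =
[[2, 0],
 [2, -3]]

For real matrices with standard dot products, the defining identity <Ax, y> = <x, A^* y> gives (Ax)^T y = x^T (A^*) y, i.e. x^T A^T y = x^T (A^*) y. Since this holds for all x, y, we must have A^* = A^T. Therefore
A^* =
[[2, 0],
 [2, -3]].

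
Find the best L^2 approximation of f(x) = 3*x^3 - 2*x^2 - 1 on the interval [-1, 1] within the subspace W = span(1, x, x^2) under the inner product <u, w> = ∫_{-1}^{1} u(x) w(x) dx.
g(x) = -2*x^2 + 9*x/5 - 1

The best approximation g ∈ W is the orthogonal projection of f onto W. Writing g = a_0 + a_1 x + a_2 x^2, the coefficients solve the normal equations G · a = b where
  G_{ij} = <φ_i, φ_j> and b_i = <f, φ_i>, with φ_0 = 1, φ_1 = x, φ_2 = x^2.
G =
  [2, 0, 2/3]
  [0, 2/3, 0]
  [2/3, 0, 2/5],
b = (-10/3, 6/5, -22/15).
Solving gives a_0 = -1, a_1 = 9/5, a_2 = -2, so
  g(x) = -2*x^2 + 9*x/5 - 1.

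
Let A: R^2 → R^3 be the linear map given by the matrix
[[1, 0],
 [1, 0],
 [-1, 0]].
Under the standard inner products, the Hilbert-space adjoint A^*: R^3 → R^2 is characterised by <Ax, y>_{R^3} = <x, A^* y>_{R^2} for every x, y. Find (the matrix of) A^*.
A^* = A^T =
[[1, 1, -1],
 [0, 0, 0]]

For real matrices with standard dot products, the defining identity <Ax, y> = <x, A^* y> gives (Ax)^T y = x^T (A^*) y, i.e. x^T A^T y = x^T (A^*) y. Since this holds for all x, y, we must have A^* = A^T. Therefore
A^* =
[[1, 1, -1],
 [0, 0, 0]].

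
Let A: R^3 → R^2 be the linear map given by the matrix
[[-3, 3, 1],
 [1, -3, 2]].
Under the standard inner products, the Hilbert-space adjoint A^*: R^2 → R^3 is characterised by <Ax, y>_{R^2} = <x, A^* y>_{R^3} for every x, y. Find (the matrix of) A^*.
A^* = A^T =
[[-3, 1],
 [3, -3],
 [1, 2]]

For real matrices with standard dot products, the defining identity <Ax, y> = <x, A^* y> gives (Ax)^T y = x^T (A^*) y, i.e. x^T A^T y = x^T (A^*) y. Since this holds for all x, y, we must have A^* = A^T. Therefore
A^* =
[[-3, 1],
 [3, -3],
 [1, 2]].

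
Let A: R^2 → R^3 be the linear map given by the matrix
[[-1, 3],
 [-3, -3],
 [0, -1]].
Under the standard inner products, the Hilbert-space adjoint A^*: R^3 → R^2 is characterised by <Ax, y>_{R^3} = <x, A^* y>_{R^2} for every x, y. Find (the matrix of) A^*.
A^* = A^T =
[[-1, -3, 0],
 [3, -3, -1]]

For real matrices with standard dot products, the defining identity <Ax, y> = <x, A^* y> gives (Ax)^T y = x^T (A^*) y, i.e. x^T A^T y = x^T (A^*) y. Since this holds for all x, y, we must have A^* = A^T. Therefore
A^* =
[[-1, -3, 0],
 [3, -3, -1]].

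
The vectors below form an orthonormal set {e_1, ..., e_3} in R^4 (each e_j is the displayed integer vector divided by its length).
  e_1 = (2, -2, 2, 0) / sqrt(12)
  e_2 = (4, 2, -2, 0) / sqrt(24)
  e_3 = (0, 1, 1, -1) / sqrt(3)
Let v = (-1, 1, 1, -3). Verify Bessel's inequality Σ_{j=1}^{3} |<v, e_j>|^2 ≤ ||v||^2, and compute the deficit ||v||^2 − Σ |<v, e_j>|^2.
Σ |<v, e_j>|^2 = 28/3; ||v||^2 = 12; deficit = 8/3

Write each e_j = u_j / sqrt(<u_j, u_j>) where u_j is the displayed integer vector. Then <v, e_j> = <v, u_j> / sqrt(<u_j, u_j>), so |<v, e_j>|^2 = <v, u_j>^2 / <u_j, u_j>.
Coefficients: <v, e_1> = -2/sqrt(12), <v, e_2> = -4/sqrt(24), <v, e_3> = 5/sqrt(3).
Square and sum: Σ |<v, e_j>|^2 = 28/3.
Compute ||v||^2 = v·v = 12.
Deficit = 12 − 28/3 = 8/3 ≥ 0, confirming Bessel's inequality. (The deficit equals ||v − Σ <v,e_j> e_j||^2, the squared distance from v to span{e_j}.)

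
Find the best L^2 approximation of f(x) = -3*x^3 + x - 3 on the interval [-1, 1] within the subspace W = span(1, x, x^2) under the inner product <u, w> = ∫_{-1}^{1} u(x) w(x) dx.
g(x) = -4*x/5 - 3

The best approximation g ∈ W is the orthogonal projection of f onto W. Writing g = a_0 + a_1 x + a_2 x^2, the coefficients solve the normal equations G · a = b where
  G_{ij} = <φ_i, φ_j> and b_i = <f, φ_i>, with φ_0 = 1, φ_1 = x, φ_2 = x^2.
G =
  [2, 0, 2/3]
  [0, 2/3, 0]
  [2/3, 0, 2/5],
b = (-6, -8/15, -2).
Solving gives a_0 = -3, a_1 = -4/5, a_2 = 0, so
  g(x) = -4*x/5 - 3.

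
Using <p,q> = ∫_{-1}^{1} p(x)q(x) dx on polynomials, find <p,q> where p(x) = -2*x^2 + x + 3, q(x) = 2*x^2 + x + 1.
<p,q> = 116/15

Expand the product: p(x)·q(x) = -4*x^4 + 5*x^2 + 4*x + 3.
∫_{-1}^{1} of each monomial x^k gives [2/(k+1) if k even, 0 if k odd]. Integrating term-by-term (or equivalently evaluating the antiderivative F(x) = -4*x^5/5 + 5*x^3/3 + 2*x^2 + 3*x at the endpoints):
  F(1) − F(−1) = 88/15 − (-28/15) = 116/15.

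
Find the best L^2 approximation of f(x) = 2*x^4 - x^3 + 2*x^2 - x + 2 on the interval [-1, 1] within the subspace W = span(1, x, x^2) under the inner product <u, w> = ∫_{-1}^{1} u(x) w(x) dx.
g(x) = 26*x^2/7 - 8*x/5 + 64/35

The best approximation g ∈ W is the orthogonal projection of f onto W. Writing g = a_0 + a_1 x + a_2 x^2, the coefficients solve the normal equations G · a = b where
  G_{ij} = <φ_i, φ_j> and b_i = <f, φ_i>, with φ_0 = 1, φ_1 = x, φ_2 = x^2.
G =
  [2, 0, 2/3]
  [0, 2/3, 0]
  [2/3, 0, 2/5],
b = (92/15, -16/15, 284/105).
Solving gives a_0 = 64/35, a_1 = -8/5, a_2 = 26/7, so
  g(x) = 26*x^2/7 - 8*x/5 + 64/35.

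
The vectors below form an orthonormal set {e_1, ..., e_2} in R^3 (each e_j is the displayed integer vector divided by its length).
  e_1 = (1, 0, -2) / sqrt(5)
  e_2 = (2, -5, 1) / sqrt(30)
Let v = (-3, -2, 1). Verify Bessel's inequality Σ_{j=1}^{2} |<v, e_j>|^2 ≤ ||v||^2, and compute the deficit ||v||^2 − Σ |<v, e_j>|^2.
Σ |<v, e_j>|^2 = 35/6; ||v||^2 = 14; deficit = 49/6

Write each e_j = u_j / sqrt(<u_j, u_j>) where u_j is the displayed integer vector. Then <v, e_j> = <v, u_j> / sqrt(<u_j, u_j>), so |<v, e_j>|^2 = <v, u_j>^2 / <u_j, u_j>.
Coefficients: <v, e_1> = -5/sqrt(5), <v, e_2> = 5/sqrt(30).
Square and sum: Σ |<v, e_j>|^2 = 35/6.
Compute ||v||^2 = v·v = 14.
Deficit = 14 − 35/6 = 49/6 ≥ 0, confirming Bessel's inequality. (The deficit equals ||v − Σ <v,e_j> e_j||^2, the squared distance from v to span{e_j}.)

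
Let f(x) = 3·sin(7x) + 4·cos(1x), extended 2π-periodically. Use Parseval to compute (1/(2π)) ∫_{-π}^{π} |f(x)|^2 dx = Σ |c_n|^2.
Σ |c_n|^2 = 25/2

Expand |f|^2 and use orthogonality of {sin(nx), cos(mx)} on [-π, π]:
  ∫_{-π}^{π} sin(nx)^2 dx = π, ∫ cos(mx)^2 dx = π, and cross terms integrate to 0.
So ∫_{-π}^{π} f(x)^2 dx = 3^2 · π + 4^2 · π = (9 + 16)π.
Divide by 2π: (9 + 16)/2 = 25/2.
By Parseval, this equals Σ |c_n|^2.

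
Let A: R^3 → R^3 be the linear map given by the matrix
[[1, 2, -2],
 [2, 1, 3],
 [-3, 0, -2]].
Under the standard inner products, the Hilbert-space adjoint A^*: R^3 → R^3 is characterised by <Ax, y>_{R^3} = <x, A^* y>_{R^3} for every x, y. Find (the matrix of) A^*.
A^* = A^T =
[[1, 2, -3],
 [2, 1, 0],
 [-2, 3, -2]]

For real matrices with standard dot products, the defining identity <Ax, y> = <x, A^* y> gives (Ax)^T y = x^T (A^*) y, i.e. x^T A^T y = x^T (A^*) y. Since this holds for all x, y, we must have A^* = A^T. Therefore
A^* =
[[1, 2, -3],
 [2, 1, 0],
 [-2, 3, -2]].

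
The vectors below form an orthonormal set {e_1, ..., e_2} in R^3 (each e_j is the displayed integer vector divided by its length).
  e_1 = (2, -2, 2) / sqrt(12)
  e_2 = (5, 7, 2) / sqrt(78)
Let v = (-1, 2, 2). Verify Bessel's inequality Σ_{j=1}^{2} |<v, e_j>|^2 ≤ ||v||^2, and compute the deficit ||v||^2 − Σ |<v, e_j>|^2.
Σ |<v, e_j>|^2 = 5/2; ||v||^2 = 9; deficit = 13/2

Write each e_j = u_j / sqrt(<u_j, u_j>) where u_j is the displayed integer vector. Then <v, e_j> = <v, u_j> / sqrt(<u_j, u_j>), so |<v, e_j>|^2 = <v, u_j>^2 / <u_j, u_j>.
Coefficients: <v, e_1> = -2/sqrt(12), <v, e_2> = 13/sqrt(78).
Square and sum: Σ |<v, e_j>|^2 = 5/2.
Compute ||v||^2 = v·v = 9.
Deficit = 9 − 5/2 = 13/2 ≥ 0, confirming Bessel's inequality. (The deficit equals ||v − Σ <v,e_j> e_j||^2, the squared distance from v to span{e_j}.)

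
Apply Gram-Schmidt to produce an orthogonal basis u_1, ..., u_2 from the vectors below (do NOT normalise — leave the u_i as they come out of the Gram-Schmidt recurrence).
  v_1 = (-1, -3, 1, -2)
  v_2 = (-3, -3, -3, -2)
Orthogonal basis:
  u_1 = (-1, -3, 1, -2)
  u_2 = (-32/15, -2/5, -58/15, -4/15)

Apply the Gram-Schmidt recurrence
  u_1 = v_1
  u_i = v_i − Σ_{j<i} ((v_i · u_j) / (u_j · u_j)) · u_j.

Step by step this gives:
  u_1 = (-1, -3, 1, -2)
  u_2 = (-32/15, -2/5, -58/15, -4/15)

Orthogonality check:
  u_2 · u_1 = 0 (should be 0)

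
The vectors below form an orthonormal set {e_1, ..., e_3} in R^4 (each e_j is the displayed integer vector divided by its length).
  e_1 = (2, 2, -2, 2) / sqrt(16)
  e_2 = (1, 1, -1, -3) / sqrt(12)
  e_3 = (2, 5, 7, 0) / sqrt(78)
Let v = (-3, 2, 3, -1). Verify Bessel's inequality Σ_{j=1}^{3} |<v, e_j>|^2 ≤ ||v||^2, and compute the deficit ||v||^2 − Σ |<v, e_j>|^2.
Σ |<v, e_j>|^2 = 373/26; ||v||^2 = 23; deficit = 225/26

Write each e_j = u_j / sqrt(<u_j, u_j>) where u_j is the displayed integer vector. Then <v, e_j> = <v, u_j> / sqrt(<u_j, u_j>), so |<v, e_j>|^2 = <v, u_j>^2 / <u_j, u_j>.
Coefficients: <v, e_1> = -10/sqrt(16), <v, e_2> = -1/sqrt(12), <v, e_3> = 25/sqrt(78).
Square and sum: Σ |<v, e_j>|^2 = 373/26.
Compute ||v||^2 = v·v = 23.
Deficit = 23 − 373/26 = 225/26 ≥ 0, confirming Bessel's inequality. (The deficit equals ||v − Σ <v,e_j> e_j||^2, the squared distance from v to span{e_j}.)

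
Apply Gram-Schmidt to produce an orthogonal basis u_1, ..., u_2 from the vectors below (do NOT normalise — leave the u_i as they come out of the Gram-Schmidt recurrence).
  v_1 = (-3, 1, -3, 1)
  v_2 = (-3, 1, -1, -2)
Orthogonal basis:
  u_1 = (-3, 1, -3, 1)
  u_2 = (-27/20, 9/20, 13/20, -51/20)

Apply the Gram-Schmidt recurrence
  u_1 = v_1
  u_i = v_i − Σ_{j<i} ((v_i · u_j) / (u_j · u_j)) · u_j.

Step by step this gives:
  u_1 = (-3, 1, -3, 1)
  u_2 = (-27/20, 9/20, 13/20, -51/20)

Orthogonality check:
  u_2 · u_1 = 0 (should be 0)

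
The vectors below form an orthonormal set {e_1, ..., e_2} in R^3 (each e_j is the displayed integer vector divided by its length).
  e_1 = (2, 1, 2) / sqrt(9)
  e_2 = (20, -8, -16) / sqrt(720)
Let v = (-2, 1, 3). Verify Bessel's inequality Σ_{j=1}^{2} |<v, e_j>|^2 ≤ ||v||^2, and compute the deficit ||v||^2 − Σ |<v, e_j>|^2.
Σ |<v, e_j>|^2 = 69/5; ||v||^2 = 14; deficit = 1/5

Write each e_j = u_j / sqrt(<u_j, u_j>) where u_j is the displayed integer vector. Then <v, e_j> = <v, u_j> / sqrt(<u_j, u_j>), so |<v, e_j>|^2 = <v, u_j>^2 / <u_j, u_j>.
Coefficients: <v, e_1> = 3/sqrt(9), <v, e_2> = -96/sqrt(720).
Square and sum: Σ |<v, e_j>|^2 = 69/5.
Compute ||v||^2 = v·v = 14.
Deficit = 14 − 69/5 = 1/5 ≥ 0, confirming Bessel's inequality. (The deficit equals ||v − Σ <v,e_j> e_j||^2, the squared distance from v to span{e_j}.)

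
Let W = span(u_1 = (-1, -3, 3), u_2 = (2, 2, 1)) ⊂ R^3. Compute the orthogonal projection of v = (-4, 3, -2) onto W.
proj_W(v) = (-143/146, 95/146, -244/73)

Set up U = [u_1 | ... | u_2] ∈ R^(3×2). The projector onto W = col(U) is P = U (U^T U)^(-1) U^T.
Compute U^T U =
  [19, -5]
  [-5, 9],
and U^T v = (-11, -4).
Solve U^T U · c = U^T v for the coefficients: c = (-119/146, -131/146). The projection is proj_W(v) = U c.
Check: (v - proj_W(v)) · u_1 = 0  (should be 0).
Check: (v - proj_W(v)) · u_2 = 0  (should be 0).
Result: proj_W(v) = (-143/146, 95/146, -244/73).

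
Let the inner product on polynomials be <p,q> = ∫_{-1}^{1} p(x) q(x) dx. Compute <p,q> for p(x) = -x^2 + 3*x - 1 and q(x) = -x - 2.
<p,q> = 10/3

Expand the product: p(x)·q(x) = x^3 - x^2 - 5*x + 2.
∫_{-1}^{1} of each monomial x^k gives [2/(k+1) if k even, 0 if k odd]. Integrating term-by-term (or equivalently evaluating the antiderivative F(x) = x^4/4 - x^3/3 - 5*x^2/2 + 2*x at the endpoints):
  F(1) − F(−1) = -7/12 − (-47/12) = 10/3.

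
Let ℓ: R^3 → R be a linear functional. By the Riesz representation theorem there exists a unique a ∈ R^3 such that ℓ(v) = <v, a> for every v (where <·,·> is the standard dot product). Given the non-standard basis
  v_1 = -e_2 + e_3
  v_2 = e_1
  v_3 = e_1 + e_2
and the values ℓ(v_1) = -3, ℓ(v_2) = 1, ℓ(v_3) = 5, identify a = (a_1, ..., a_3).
a = (1, 4, 1)

Write a = (a_1, ..., a_3) in the standard basis. For each basis vector v_i, ℓ(v_i) = <v_i, a> is a linear equation in the a_j's. Collect the n equations into a matrix system V a = ℓ, where row i of V is v_i (expressed in the standard basis). Since V is invertible (lower-triangular with 1s on the diagonal, up to permutation), solve by back-substitution:
  V =
[[0, -1, 1],
 [1, 0, 0],
 [1, 1, 0]]
  V a = (-3, 1, 5)
Solving gives a = (1, 4, 1).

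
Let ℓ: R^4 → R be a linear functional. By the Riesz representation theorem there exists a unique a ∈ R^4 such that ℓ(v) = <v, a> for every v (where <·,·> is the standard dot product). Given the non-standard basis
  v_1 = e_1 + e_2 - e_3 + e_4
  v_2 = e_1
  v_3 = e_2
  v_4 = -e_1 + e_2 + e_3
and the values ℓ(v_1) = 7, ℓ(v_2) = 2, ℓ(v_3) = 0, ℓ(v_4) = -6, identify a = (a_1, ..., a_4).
a = (2, 0, -4, 1)

Write a = (a_1, ..., a_4) in the standard basis. For each basis vector v_i, ℓ(v_i) = <v_i, a> is a linear equation in the a_j's. Collect the n equations into a matrix system V a = ℓ, where row i of V is v_i (expressed in the standard basis). Since V is invertible (lower-triangular with 1s on the diagonal, up to permutation), solve by back-substitution:
  V =
[[1, 1, -1, 1],
 [1, 0, 0, 0],
 [0, 1, 0, 0],
 [-1, 1, 1, 0]]
  V a = (7, 2, 0, -6)
Solving gives a = (2, 0, -4, 1).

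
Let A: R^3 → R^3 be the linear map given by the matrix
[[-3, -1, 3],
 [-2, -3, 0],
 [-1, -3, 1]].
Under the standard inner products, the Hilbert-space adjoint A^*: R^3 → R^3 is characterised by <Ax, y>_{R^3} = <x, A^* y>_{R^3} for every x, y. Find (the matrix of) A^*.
A^* = A^T =
[[-3, -2, -1],
 [-1, -3, -3],
 [3, 0, 1]]

For real matrices with standard dot products, the defining identity <Ax, y> = <x, A^* y> gives (Ax)^T y = x^T (A^*) y, i.e. x^T A^T y = x^T (A^*) y. Since this holds for all x, y, we must have A^* = A^T. Therefore
A^* =
[[-3, -2, -1],
 [-1, -3, -3],
 [3, 0, 1]].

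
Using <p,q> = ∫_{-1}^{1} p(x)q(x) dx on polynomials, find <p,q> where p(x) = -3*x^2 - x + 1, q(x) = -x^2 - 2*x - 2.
<p,q> = 28/15

Expand the product: p(x)·q(x) = 3*x^4 + 7*x^3 + 7*x^2 - 2.
∫_{-1}^{1} of each monomial x^k gives [2/(k+1) if k even, 0 if k odd]. Integrating term-by-term (or equivalently evaluating the antiderivative F(x) = 3*x^5/5 + 7*x^4/4 + 7*x^3/3 - 2*x at the endpoints):
  F(1) − F(−1) = 161/60 − (49/60) = 28/15.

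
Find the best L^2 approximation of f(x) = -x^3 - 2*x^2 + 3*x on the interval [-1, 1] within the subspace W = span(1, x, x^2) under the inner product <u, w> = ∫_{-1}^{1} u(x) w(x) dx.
g(x) = -2*x^2 + 12*x/5

The best approximation g ∈ W is the orthogonal projection of f onto W. Writing g = a_0 + a_1 x + a_2 x^2, the coefficients solve the normal equations G · a = b where
  G_{ij} = <φ_i, φ_j> and b_i = <f, φ_i>, with φ_0 = 1, φ_1 = x, φ_2 = x^2.
G =
  [2, 0, 2/3]
  [0, 2/3, 0]
  [2/3, 0, 2/5],
b = (-4/3, 8/5, -4/5).
Solving gives a_0 = 0, a_1 = 12/5, a_2 = -2, so
  g(x) = -2*x^2 + 12*x/5.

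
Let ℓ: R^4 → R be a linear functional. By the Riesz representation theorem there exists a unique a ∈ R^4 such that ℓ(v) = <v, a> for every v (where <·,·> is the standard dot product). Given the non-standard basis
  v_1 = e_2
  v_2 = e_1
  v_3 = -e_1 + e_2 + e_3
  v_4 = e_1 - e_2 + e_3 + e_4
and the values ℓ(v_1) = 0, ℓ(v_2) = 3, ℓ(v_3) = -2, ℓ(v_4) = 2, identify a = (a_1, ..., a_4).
a = (3, 0, 1, -2)

Write a = (a_1, ..., a_4) in the standard basis. For each basis vector v_i, ℓ(v_i) = <v_i, a> is a linear equation in the a_j's. Collect the n equations into a matrix system V a = ℓ, where row i of V is v_i (expressed in the standard basis). Since V is invertible (lower-triangular with 1s on the diagonal, up to permutation), solve by back-substitution:
  V =
[[0, 1, 0, 0],
 [1, 0, 0, 0],
 [-1, 1, 1, 0],
 [1, -1, 1, 1]]
  V a = (0, 3, -2, 2)
Solving gives a = (3, 0, 1, -2).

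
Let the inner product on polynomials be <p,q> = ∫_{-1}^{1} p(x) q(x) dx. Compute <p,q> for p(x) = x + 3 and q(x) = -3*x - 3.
<p,q> = -20

Expand the product: p(x)·q(x) = -3*x^2 - 12*x - 9.
∫_{-1}^{1} of each monomial x^k gives [2/(k+1) if k even, 0 if k odd]. Integrating term-by-term (or equivalently evaluating the antiderivative F(x) = -x^3 - 6*x^2 - 9*x at the endpoints):
  F(1) − F(−1) = -16 − (4) = -20.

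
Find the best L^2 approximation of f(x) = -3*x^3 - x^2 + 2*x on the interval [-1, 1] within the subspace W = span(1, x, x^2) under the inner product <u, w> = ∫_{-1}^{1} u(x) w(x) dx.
g(x) = -x^2 + x/5

The best approximation g ∈ W is the orthogonal projection of f onto W. Writing g = a_0 + a_1 x + a_2 x^2, the coefficients solve the normal equations G · a = b where
  G_{ij} = <φ_i, φ_j> and b_i = <f, φ_i>, with φ_0 = 1, φ_1 = x, φ_2 = x^2.
G =
  [2, 0, 2/3]
  [0, 2/3, 0]
  [2/3, 0, 2/5],
b = (-2/3, 2/15, -2/5).
Solving gives a_0 = 0, a_1 = 1/5, a_2 = -1, so
  g(x) = -x^2 + x/5.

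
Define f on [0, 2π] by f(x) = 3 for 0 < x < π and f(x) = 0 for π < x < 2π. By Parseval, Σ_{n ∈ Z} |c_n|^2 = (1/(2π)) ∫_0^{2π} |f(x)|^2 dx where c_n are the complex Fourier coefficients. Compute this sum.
Σ |c_n|^2 = 9/2

Parseval equates the L^2 energy of f (normalised by 1/(2π)) with the ℓ^2 sum of its Fourier coefficients: (1/(2π)) ∫_0^{2π} |f|^2 = Σ |c_n|^2.
Compute the left side: (1/(2π)) [∫_0^π 3^2 dx + ∫_π^{2π} 0^2 dx] = (1/(2π)) · (9π + 0π) = (9 + 0)/2 = 9/2.
So Σ_{n ∈ Z} |c_n|^2 = 9/2.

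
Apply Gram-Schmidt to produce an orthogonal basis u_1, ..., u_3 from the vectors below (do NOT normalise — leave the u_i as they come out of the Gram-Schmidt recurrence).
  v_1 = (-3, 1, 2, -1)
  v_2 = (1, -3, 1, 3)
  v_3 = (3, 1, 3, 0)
Orthogonal basis:
  u_1 = (-3, 1, 2, -1)
  u_2 = (-2/5, -38/15, 29/15, 38/15)
  u_3 = (665/251, 363/251, 760/251, -112/251)

Apply the Gram-Schmidt recurrence
  u_1 = v_1
  u_i = v_i − Σ_{j<i} ((v_i · u_j) / (u_j · u_j)) · u_j.

Step by step this gives:
  u_1 = (-3, 1, 2, -1)
  u_2 = (-2/5, -38/15, 29/15, 38/15)
  u_3 = (665/251, 363/251, 760/251, -112/251)

Orthogonality check:
  u_2 · u_1 = 0 (should be 0)
  u_3 · u_1 = 0 (should be 0)
  u_3 · u_2 = 0 (should be 0)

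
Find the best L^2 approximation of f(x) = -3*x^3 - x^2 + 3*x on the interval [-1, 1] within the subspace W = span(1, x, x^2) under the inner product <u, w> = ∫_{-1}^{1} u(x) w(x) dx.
g(x) = -x^2 + 6*x/5

The best approximation g ∈ W is the orthogonal projection of f onto W. Writing g = a_0 + a_1 x + a_2 x^2, the coefficients solve the normal equations G · a = b where
  G_{ij} = <φ_i, φ_j> and b_i = <f, φ_i>, with φ_0 = 1, φ_1 = x, φ_2 = x^2.
G =
  [2, 0, 2/3]
  [0, 2/3, 0]
  [2/3, 0, 2/5],
b = (-2/3, 4/5, -2/5).
Solving gives a_0 = 0, a_1 = 6/5, a_2 = -1, so
  g(x) = -x^2 + 6*x/5.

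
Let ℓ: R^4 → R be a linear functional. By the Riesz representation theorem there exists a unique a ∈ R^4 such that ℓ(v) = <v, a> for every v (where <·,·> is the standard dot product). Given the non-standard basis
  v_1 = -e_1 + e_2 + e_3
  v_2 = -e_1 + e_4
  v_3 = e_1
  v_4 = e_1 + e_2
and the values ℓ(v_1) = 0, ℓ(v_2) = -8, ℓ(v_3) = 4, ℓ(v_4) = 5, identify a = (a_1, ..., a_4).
a = (4, 1, 3, -4)

Write a = (a_1, ..., a_4) in the standard basis. For each basis vector v_i, ℓ(v_i) = <v_i, a> is a linear equation in the a_j's. Collect the n equations into a matrix system V a = ℓ, where row i of V is v_i (expressed in the standard basis). Since V is invertible (lower-triangular with 1s on the diagonal, up to permutation), solve by back-substitution:
  V =
[[-1, 1, 1, 0],
 [-1, 0, 0, 1],
 [1, 0, 0, 0],
 [1, 1, 0, 0]]
  V a = (0, -8, 4, 5)
Solving gives a = (4, 1, 3, -4).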